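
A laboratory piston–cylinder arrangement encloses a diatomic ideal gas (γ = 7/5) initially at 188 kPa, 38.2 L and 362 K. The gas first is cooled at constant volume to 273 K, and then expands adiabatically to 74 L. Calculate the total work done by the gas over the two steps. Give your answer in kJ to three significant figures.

Step 1 (isochoric): W = 0 (constant volume).
After step 1: P = 141.8 kPa (V unchanged).
Step 2 (adiabatic): W = (P₁V₁ − P₂V₂)/(γ−1) = (5416 − 4157)/0.4 = 3147 J.
W_total = 0 + 3147 = 3147 J.

W_total ≈ 3.15 kJ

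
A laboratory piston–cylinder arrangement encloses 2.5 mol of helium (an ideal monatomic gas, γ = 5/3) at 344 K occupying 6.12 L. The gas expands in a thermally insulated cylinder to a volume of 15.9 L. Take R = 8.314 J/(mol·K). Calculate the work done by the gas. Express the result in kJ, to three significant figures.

Adiabatic: TV^(γ−1) = const with γ = 5/3.
T₂ = T₁ (V₁/V₂)^(γ−1) = 344 × (6.12/15.9)^0.667 = 344 × 0.5291 = 182 K.
W_by = nCᵥ(T₁ − T₂) = (2.5)(12.47)(344 − 182) = 5050 J.

W ≈ 5.05 kJ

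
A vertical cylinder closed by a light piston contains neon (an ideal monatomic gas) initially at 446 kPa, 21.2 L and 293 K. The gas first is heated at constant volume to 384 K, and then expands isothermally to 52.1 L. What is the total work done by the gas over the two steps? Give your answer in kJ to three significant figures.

Step 1 (isochoric): W = 0 (constant volume).
After step 1: P = 584.5 kPa (V unchanged).
Step 2 (isothermal): W = P₁V₁ ln(V₂/V₁) = (12392) ln(52.1/21.2) = 11142 J.
W_total = 0 + 11142 = 11142 J.

W_total ≈ 11.1 kJ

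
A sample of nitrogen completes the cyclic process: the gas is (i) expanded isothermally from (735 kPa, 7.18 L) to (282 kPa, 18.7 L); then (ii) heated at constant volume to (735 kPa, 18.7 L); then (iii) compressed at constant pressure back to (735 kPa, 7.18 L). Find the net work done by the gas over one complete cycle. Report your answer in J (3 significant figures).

Leg (i): W = PᵢVᵢ ln(V_f/Vᵢ) = (5277) ln(18.7/7.18) = 5052 J.
Leg (ii): W = 0.
Leg (iii): W = PΔV = (735)(7.18 − 18.7) = -8467 J.
W_net = 5052 − 8467 = -3416 J.

W_net ≈ -3420 J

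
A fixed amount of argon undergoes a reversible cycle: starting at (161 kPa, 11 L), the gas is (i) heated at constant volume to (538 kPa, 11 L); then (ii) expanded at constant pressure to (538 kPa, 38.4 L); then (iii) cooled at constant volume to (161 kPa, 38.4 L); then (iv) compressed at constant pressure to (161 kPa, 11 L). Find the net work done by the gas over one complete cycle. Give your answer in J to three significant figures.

W_net ≈ 10300 J

Constant-volume legs do no work.
W(ii) = (538)(38.4 − 11) = 14741 J; W(iv) = (161)(11 − 38.4) = -4411 J.
W_net = 14741 − 4411 = 10330 J (the clockwise enclosed area).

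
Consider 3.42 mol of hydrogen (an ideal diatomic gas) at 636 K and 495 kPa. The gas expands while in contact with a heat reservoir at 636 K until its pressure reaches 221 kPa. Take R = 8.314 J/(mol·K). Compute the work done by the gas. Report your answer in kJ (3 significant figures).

Isothermal process: W = nRT ln(V₂/V₁) = nRT ln(P₁/P₂).
W = (3.42)(8.314)(636) × ln(495/221)
  = 18084 × ln(2.24) = 18084 × 0.8064
W_by_gas = 14583 J.

W ≈ 14.6 kJ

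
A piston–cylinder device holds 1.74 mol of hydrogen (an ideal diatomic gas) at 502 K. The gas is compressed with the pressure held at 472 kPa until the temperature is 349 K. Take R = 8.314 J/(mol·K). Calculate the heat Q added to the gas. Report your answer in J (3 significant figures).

Q ≈ -7750 J

Isobaric: W = nRΔT = (1.74)(8.314)(-153) = -2213 J.
ΔU = nCᵥΔT with Cᵥ = 5R/2: ΔU = (1.74)(20.79)(-153) = -5533 J.
Q = ΔU + W = -5533 − 2213 = -7747 J.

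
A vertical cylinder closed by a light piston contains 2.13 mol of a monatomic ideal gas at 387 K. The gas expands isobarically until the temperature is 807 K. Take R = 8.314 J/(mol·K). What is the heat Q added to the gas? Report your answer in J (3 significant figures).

Q ≈ 18600 J

Isobaric: W = nRΔT = (2.13)(8.314)(420) = 7438 J.
ΔU = nCᵥΔT with Cᵥ = 3R/2: ΔU = (2.13)(12.47)(420) = 11157 J.
Q = ΔU + W = 11157 + 7438 = 18594 J.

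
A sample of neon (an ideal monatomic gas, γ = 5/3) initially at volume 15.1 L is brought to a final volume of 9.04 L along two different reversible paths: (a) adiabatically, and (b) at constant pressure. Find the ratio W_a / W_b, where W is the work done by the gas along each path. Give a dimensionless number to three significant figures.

W_a / W_b ≈ 1.52

Path (a) adiabatic: W = P₁V₁(1 − (V₁/V₂)^(γ−1))/(γ−1) → W_a/(P₁V₁) = -0.6117.
Path (b) isobaric: W = P₁(V₂ − V₁) → W_b/(P₁V₁) = -0.4013.
W_a / W_b = -0.6117 / -0.4013 = 1.524.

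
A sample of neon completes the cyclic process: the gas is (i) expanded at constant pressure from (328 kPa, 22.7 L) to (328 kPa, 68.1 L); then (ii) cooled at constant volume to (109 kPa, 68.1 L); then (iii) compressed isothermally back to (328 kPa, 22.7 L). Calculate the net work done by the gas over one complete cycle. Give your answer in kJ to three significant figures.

Leg (i): W = PΔV = (328)(68.1 − 22.7) = 14891 J.
Leg (ii): W = 0.
Leg (iii): W = PᵢVᵢ ln(V_f/Vᵢ) = (7423) ln(22.7/68.1) = -8155 J.
W_net = 14891 − 8155 = 6736 J.

W_net ≈ 6.74 kJ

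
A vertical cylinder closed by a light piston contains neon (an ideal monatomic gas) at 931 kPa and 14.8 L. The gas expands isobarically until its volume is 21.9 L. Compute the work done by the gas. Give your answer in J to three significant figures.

Isobaric: W = P ΔV.
W = (931 kPa)(21.9 − 14.8 L) = (931)(7.1) = 6610 J.

W ≈ 6610 J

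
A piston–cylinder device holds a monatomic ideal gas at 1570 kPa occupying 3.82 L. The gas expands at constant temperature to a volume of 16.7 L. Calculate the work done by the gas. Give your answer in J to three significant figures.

W ≈ 8850 J

Isothermal: W = nRT ln(V₂/V₁) = P₁V₁ ln(V₂/V₁).
P₁V₁ = (1570 kPa)(3.82 L) = 5997 J.
W = 5997 × ln(16.7/3.82) = 5997 × 1.475
W_by_gas = 8847 J.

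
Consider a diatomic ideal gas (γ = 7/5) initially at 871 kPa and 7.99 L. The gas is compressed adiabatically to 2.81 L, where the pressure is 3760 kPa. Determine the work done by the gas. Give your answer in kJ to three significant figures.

W ≈ -9.02 kJ

Adiabatic: W = (P₁V₁ − P₂V₂)/(γ − 1) with γ = 7/5.
P₁V₁ = 6959 J, P₂V₂ = 10566 J.
W = (6959 − 10566) / 0.4 = -9016 J.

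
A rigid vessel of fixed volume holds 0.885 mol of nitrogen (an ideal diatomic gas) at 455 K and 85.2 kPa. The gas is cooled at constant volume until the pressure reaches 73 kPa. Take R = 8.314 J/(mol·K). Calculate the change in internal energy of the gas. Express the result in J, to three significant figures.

Constant volume ⇒ W = 0, so Q = ΔU = nCᵥΔT with Cᵥ = 5R/2 = 20.79 J/(mol·K).
At constant V, T₂/T₁ = P₂/P₁ ⇒ ΔT = T₁(P₂/P₁ − 1) = 455·(73/85.2 − 1) = -65.15 K.
ΔU = (0.885)(20.79)(-65.15) = -1198 J.

ΔU ≈ -1200 J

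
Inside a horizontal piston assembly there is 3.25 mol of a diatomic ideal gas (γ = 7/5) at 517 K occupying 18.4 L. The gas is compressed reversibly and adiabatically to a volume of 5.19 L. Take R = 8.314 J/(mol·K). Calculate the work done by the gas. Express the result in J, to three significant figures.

W ≈ -23000 J

Adiabatic: TV^(γ−1) = const with γ = 7/5.
T₂ = T₁ (V₁/V₂)^(γ−1) = 517 × (18.4/5.19)^0.4 = 517 × 1.659 = 857.7 K.
W_by = nCᵥ(T₁ − T₂) = (3.25)(20.79)(517 − 857.7) = -23017 J.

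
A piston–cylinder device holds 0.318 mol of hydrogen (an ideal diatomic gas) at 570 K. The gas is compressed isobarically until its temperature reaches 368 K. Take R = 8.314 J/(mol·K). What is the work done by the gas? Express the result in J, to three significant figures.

Isobaric: W = P ΔV = nR ΔT.
W = (0.318)(8.314)(368 − 570) = -534.1 J.

W ≈ -534 J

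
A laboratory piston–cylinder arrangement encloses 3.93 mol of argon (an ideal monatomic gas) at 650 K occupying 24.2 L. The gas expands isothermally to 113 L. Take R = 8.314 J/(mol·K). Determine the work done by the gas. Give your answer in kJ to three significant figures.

W ≈ 32.7 kJ

Isothermal: W = nRT ln(V₂/V₁).
W = (3.93)(8.314)(650) × ln(113/24.2)
  = 21238 × 1.541
W_by_gas = 32729 J.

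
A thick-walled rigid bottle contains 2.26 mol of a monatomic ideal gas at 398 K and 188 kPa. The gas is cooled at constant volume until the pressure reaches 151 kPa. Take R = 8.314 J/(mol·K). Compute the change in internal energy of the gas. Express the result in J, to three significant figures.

ΔU ≈ -2210 J

Constant volume ⇒ W = 0, so Q = ΔU = nCᵥΔT with Cᵥ = 3R/2 = 12.47 J/(mol·K).
At constant V, T₂/T₁ = P₂/P₁ ⇒ ΔT = T₁(P₂/P₁ − 1) = 398·(151/188 − 1) = -78.33 K.
ΔU = (2.26)(12.47)(-78.33) = -2208 J.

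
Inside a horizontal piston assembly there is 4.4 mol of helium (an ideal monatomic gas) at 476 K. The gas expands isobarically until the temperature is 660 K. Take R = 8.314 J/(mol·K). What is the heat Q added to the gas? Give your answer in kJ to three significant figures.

Q ≈ 16.8 kJ

Isobaric: W = nRΔT = (4.4)(8.314)(184) = 6731 J.
ΔU = nCᵥΔT with Cᵥ = 3R/2: ΔU = (4.4)(12.47)(184) = 10097 J.
Q = ΔU + W = 10097 + 6731 = 16828 J.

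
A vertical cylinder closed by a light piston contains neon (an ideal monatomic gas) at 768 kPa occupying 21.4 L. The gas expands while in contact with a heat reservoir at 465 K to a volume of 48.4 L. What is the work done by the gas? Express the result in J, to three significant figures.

Isothermal: W = nRT ln(V₂/V₁) = P₁V₁ ln(V₂/V₁).
P₁V₁ = (768 kPa)(21.4 L) = 16435 J.
W = 16435 × ln(48.4/21.4) = 16435 × 0.8161
W_by_gas = 13413 J.

W ≈ 13400 J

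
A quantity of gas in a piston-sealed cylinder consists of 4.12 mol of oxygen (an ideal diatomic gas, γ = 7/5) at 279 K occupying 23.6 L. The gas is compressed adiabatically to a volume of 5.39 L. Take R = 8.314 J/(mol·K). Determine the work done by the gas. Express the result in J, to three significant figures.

Adiabatic: TV^(γ−1) = const with γ = 7/5.
T₂ = T₁ (V₁/V₂)^(γ−1) = 279 × (23.6/5.39)^0.4 = 279 × 1.805 = 503.7 K.
W_by = nCᵥ(T₁ − T₂) = (4.12)(20.79)(279 − 503.7) = -19238 J.

W ≈ -19200 J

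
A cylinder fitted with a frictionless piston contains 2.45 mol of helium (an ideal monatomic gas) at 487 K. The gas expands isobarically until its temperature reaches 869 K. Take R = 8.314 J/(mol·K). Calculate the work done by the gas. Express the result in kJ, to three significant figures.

Isobaric: W = P ΔV = nR ΔT.
W = (2.45)(8.314)(869 − 487) = 7781 J.

W ≈ 7.78 kJ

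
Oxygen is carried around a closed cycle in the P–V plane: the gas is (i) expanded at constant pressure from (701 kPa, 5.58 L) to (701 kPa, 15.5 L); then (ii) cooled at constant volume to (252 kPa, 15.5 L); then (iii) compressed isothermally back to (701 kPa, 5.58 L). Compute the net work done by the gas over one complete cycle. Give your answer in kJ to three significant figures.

Leg (i): W = PΔV = (701)(15.5 − 5.58) = 6954 J.
Leg (ii): W = 0.
Leg (iii): W = PᵢVᵢ ln(V_f/Vᵢ) = (3906) ln(5.58/15.5) = -3991 J.
W_net = 6954 − 3991 = 2963 J.

W_net ≈ 2.96 kJ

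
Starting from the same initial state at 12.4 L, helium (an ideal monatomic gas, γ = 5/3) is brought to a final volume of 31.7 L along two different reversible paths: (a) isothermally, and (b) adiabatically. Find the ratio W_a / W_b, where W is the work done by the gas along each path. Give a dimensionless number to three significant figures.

W_a / W_b ≈ 1.35

Path (a) isothermal: W = P₁V₁ ln(V₂/V₁) → W_a/(P₁V₁) = 0.9386.
Path (b) adiabatic: W = P₁V₁(1 − (V₁/V₂)^(γ−1))/(γ−1) → W_b/(P₁V₁) = 0.6977.
W_a / W_b = 0.9386 / 0.6977 = 1.345.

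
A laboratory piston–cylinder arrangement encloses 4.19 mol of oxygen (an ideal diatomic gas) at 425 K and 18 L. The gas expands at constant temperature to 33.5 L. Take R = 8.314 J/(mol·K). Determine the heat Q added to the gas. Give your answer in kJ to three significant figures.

Isothermal ⇒ ΔU = 0, so Q = W = nRT ln(V₂/V₁).
Q = (4.19)(8.314)(425) ln(33.5/18) = 14805 × 0.6212 = 9197 J.

Q ≈ 9.20 kJ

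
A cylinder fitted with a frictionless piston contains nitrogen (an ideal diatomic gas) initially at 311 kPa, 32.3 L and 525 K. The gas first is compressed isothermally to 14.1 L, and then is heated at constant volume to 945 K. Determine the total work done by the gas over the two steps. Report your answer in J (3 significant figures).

Step 1 (isothermal): W = P₁V₁ ln(V₂/V₁) = (10045) ln(14.1/32.3) = -8326 J.
Step 2 (isochoric): W = 0 (constant volume).
W_total = -8326 + 0 = -8326 J.

W_total ≈ -8330 J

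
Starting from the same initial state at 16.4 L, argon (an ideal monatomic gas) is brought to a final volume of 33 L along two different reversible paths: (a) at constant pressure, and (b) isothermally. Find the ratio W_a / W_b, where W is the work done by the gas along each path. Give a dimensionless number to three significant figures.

W_a / W_b ≈ 1.45

Path (a) isobaric: W = P₁(V₂ − V₁) → W_a/(P₁V₁) = 1.012.
Path (b) isothermal: W = P₁V₁ ln(V₂/V₁) → W_b/(P₁V₁) = 0.6992.
W_a / W_b = 1.012 / 0.6992 = 1.448.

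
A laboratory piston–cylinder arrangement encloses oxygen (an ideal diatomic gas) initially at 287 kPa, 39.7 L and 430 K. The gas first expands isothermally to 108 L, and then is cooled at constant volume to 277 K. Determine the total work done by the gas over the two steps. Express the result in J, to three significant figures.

Step 1 (isothermal): W = P₁V₁ ln(V₂/V₁) = (11394) ln(108/39.7) = 11403 J.
Step 2 (isochoric): W = 0 (constant volume).
W_total = 11403 + 0 = 11403 J.

W_total ≈ 11400 J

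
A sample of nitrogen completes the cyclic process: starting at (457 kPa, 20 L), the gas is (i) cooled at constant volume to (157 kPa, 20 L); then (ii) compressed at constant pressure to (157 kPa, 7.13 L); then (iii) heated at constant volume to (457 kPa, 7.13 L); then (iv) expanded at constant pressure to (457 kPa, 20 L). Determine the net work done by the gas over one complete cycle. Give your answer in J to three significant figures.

Constant-volume legs do no work.
W(ii) = (157)(7.13 − 20) = -2021 J; W(iv) = (457)(20 − 7.13) = 5882 J.
W_net = -2021 + 5882 = 3861 J (the clockwise enclosed area).

W_net ≈ 3860 J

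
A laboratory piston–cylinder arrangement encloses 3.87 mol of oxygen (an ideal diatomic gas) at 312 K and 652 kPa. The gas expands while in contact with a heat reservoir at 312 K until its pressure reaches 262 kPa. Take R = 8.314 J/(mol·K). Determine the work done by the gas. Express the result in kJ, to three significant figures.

Isothermal process: W = nRT ln(V₂/V₁) = nRT ln(P₁/P₂).
W = (3.87)(8.314)(312) × ln(652/262)
  = 10039 × ln(2.489) = 10039 × 0.9117
W_by_gas = 9152 J.

W ≈ 9.15 kJ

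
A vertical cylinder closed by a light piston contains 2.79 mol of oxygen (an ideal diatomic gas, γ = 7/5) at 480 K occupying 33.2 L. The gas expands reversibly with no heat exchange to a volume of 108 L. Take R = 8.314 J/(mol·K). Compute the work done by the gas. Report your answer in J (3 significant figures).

W ≈ 10500 J

Adiabatic: TV^(γ−1) = const with γ = 7/5.
T₂ = T₁ (V₁/V₂)^(γ−1) = 480 × (33.2/108)^0.4 = 480 × 0.6239 = 299.5 K.
W_by = nCᵥ(T₁ − T₂) = (2.79)(20.79)(480 − 299.5) = 10470 J.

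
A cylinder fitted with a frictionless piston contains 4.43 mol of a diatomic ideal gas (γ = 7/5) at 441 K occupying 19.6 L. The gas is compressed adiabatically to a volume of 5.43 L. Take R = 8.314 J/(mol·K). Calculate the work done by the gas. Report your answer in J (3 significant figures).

W ≈ -27200 J

Adiabatic: TV^(γ−1) = const with γ = 7/5.
T₂ = T₁ (V₁/V₂)^(γ−1) = 441 × (19.6/5.43)^0.4 = 441 × 1.671 = 736.9 K.
W_by = nCᵥ(T₁ − T₂) = (4.43)(20.79)(441 − 736.9) = -27248 J.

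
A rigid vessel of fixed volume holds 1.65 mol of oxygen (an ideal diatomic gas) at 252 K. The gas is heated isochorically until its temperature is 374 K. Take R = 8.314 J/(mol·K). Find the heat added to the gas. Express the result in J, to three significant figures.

Q ≈ 4180 J

Constant volume ⇒ W = 0, so Q = ΔU = nCᵥΔT with Cᵥ = 5R/2 = 20.79 J/(mol·K).
ΔU = (1.65)(20.79)(374 − 252) = 4184 J.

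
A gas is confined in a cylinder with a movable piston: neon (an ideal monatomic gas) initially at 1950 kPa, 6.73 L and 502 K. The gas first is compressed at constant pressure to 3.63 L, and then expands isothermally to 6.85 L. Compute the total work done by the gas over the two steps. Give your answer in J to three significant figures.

Step 1 (isobaric): W = PΔV = (1950 kPa)(3.63 − 6.73 L) = -6045 J.
After step 1: P = 1950 kPa, V = 3.63 L, T = 270.8 K.
Step 2 (isothermal): W = P₁V₁ ln(V₂/V₁) = (7078) ln(6.85/3.63) = 4495 J.
W_total = -6045 + 4495 = -1550 J.

W_total ≈ -1550 J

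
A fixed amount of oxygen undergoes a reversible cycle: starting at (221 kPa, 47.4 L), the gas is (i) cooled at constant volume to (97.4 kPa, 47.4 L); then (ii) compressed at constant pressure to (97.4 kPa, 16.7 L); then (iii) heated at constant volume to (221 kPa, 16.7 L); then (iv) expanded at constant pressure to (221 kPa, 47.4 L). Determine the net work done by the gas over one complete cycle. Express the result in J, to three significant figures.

W_net ≈ 3790 J

Constant-volume legs do no work.
W(ii) = (97.4)(16.7 − 47.4) = -2990 J; W(iv) = (221)(47.4 − 16.7) = 6785 J.
W_net = -2990 + 6785 = 3795 J (the clockwise enclosed area).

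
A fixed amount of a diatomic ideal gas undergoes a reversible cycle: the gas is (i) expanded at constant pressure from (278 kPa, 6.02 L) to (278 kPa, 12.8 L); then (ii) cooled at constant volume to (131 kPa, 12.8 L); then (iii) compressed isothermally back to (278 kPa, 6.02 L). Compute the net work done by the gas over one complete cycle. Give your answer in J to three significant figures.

Leg (i): W = PΔV = (278)(12.8 − 6.02) = 1885 J.
Leg (ii): W = 0.
Leg (iii): W = PᵢVᵢ ln(V_f/Vᵢ) = (1677) ln(6.02/12.8) = -1265 J.
W_net = 1885 − 1265 = 619.9 J.

W_net ≈ 620 J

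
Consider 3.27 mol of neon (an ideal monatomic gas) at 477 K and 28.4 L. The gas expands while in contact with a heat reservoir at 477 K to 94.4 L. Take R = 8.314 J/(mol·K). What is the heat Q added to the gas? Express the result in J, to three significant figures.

Isothermal ⇒ ΔU = 0, so Q = W = nRT ln(V₂/V₁).
Q = (3.27)(8.314)(477) ln(94.4/28.4) = 12968 × 1.201 = 15577 J.

Q ≈ 15600 J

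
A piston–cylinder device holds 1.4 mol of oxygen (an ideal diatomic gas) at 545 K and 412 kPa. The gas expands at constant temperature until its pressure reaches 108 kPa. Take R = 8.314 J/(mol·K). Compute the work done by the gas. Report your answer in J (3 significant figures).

Isothermal process: W = nRT ln(V₂/V₁) = nRT ln(P₁/P₂).
W = (1.4)(8.314)(545) × ln(412/108)
  = 6344 × ln(3.815) = 6344 × 1.339
W_by_gas = 8493 J.

W ≈ 8490 J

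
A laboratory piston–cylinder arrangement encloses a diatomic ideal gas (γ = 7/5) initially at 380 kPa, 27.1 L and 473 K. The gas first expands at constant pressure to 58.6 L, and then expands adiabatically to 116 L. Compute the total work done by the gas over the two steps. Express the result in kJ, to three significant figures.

W_total ≈ 25.3 kJ

Step 1 (isobaric): W = PΔV = (380 kPa)(58.6 − 27.1 L) = 11970 J.
After step 1: P = 380 kPa, V = 58.6 L, T = 1023 K.
Step 2 (adiabatic): W = (P₁V₁ − P₂V₂)/(γ−1) = (22268 − 16946)/0.4 = 13306 J.
W_total = 11970 + 13306 = 25276 J.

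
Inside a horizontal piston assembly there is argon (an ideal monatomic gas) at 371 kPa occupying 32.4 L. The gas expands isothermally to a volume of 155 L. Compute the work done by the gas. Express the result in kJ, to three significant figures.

Isothermal: W = nRT ln(V₂/V₁) = P₁V₁ ln(V₂/V₁).
P₁V₁ = (371 kPa)(32.4 L) = 12020 J.
W = 12020 × ln(155/32.4) = 12020 × 1.565
W_by_gas = 18815 J.

W ≈ 18.8 kJ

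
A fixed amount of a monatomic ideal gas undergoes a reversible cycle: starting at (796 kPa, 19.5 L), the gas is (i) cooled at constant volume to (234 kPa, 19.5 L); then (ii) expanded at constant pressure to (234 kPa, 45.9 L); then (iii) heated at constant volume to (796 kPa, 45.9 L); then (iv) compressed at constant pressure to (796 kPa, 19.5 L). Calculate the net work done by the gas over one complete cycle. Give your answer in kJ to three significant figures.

W_net ≈ -14.8 kJ

Constant-volume legs do no work.
W(ii) = (234)(45.9 − 19.5) = 6178 J; W(iv) = (796)(19.5 − 45.9) = -21014 J.
W_net = 6178 − 21014 = -14837 J (the counter-clockwise enclosed area).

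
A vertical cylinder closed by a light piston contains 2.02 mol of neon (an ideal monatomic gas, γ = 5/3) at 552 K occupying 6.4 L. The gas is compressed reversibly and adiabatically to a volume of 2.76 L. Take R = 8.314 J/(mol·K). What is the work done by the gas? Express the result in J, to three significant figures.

W ≈ -10500 J

Adiabatic: TV^(γ−1) = const with γ = 5/3.
T₂ = T₁ (V₁/V₂)^(γ−1) = 552 × (6.4/2.76)^0.667 = 552 × 1.752 = 967.1 K.
W_by = nCᵥ(T₁ − T₂) = (2.02)(12.47)(552 − 967.1) = -10456 J.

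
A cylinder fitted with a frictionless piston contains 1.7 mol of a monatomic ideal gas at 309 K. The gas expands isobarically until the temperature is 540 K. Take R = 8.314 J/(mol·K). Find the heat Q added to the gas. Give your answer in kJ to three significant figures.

Q ≈ 8.16 kJ

Isobaric: W = nRΔT = (1.7)(8.314)(231) = 3265 J.
ΔU = nCᵥΔT with Cᵥ = 3R/2: ΔU = (1.7)(12.47)(231) = 4897 J.
Q = ΔU + W = 4897 + 3265 = 8162 J.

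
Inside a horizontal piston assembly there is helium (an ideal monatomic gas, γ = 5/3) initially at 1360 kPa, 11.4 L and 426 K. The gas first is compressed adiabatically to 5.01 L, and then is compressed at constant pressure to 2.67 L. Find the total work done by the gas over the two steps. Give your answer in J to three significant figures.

Step 1 (adiabatic): W = (P₁V₁ − P₂V₂)/(γ−1) = (15504 − 26822)/0.667 = -16977 J.
After step 1: P = 5354 kPa, V = 5.01 L, T = 737 K.
Step 2 (isobaric): W = PΔV = (5354 kPa)(2.67 − 5.01 L) = -12528 J.
W_total = -16977 − 12528 = -29504 J.

W_total ≈ -29500 J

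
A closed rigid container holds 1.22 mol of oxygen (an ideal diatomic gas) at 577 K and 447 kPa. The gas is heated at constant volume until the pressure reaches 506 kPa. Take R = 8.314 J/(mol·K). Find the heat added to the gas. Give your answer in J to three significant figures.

Q ≈ 1930 J

Constant volume ⇒ W = 0, so Q = ΔU = nCᵥΔT with Cᵥ = 5R/2 = 20.79 J/(mol·K).
At constant V, T₂/T₁ = P₂/P₁ ⇒ ΔT = T₁(P₂/P₁ − 1) = 577·(506/447 − 1) = 76.16 K.
ΔU = (1.22)(20.79)(76.16) = 1931 J.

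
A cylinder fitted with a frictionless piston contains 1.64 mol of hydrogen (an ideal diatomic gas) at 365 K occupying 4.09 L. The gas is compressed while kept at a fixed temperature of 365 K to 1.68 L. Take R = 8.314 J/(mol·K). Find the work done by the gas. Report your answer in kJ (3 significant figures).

Isothermal: W = nRT ln(V₂/V₁).
W = (1.64)(8.314)(365) × ln(1.68/4.09)
  = 4977 × -0.8898
W_by_gas = -4428 J.

W ≈ -4.43 kJ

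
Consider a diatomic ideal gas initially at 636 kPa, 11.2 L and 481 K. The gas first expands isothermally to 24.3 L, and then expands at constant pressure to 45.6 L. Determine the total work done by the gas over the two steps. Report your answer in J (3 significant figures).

Step 1 (isothermal): W = P₁V₁ ln(V₂/V₁) = (7123) ln(24.3/11.2) = 5517 J.
After step 1: P = 293.1 kPa, V = 24.3 L, T = 481 K.
Step 2 (isobaric): W = PΔV = (293.1 kPa)(45.6 − 24.3 L) = 6244 J.
W_total = 5517 + 6244 = 11761 J.

W_total ≈ 11800 J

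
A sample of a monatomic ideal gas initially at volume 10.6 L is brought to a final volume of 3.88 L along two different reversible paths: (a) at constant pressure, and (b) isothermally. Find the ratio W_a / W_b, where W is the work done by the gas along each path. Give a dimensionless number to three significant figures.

Path (a) isobaric: W = P₁(V₂ − V₁) → W_a/(P₁V₁) = -0.634.
Path (b) isothermal: W = P₁V₁ ln(V₂/V₁) → W_b/(P₁V₁) = -1.005.
W_a / W_b = -0.634 / -1.005 = 0.6308.

W_a / W_b ≈ 0.631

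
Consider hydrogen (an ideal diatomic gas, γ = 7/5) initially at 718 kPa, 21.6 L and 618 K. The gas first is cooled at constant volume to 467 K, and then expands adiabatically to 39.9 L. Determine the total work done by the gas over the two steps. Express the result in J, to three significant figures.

W_total ≈ 6380 J

Step 1 (isochoric): W = 0 (constant volume).
After step 1: P = 542.6 kPa (V unchanged).
Step 2 (adiabatic): W = (P₁V₁ − P₂V₂)/(γ−1) = (11719 − 9169)/0.4 = 6377 J.
W_total = 0 + 6377 = 6377 J.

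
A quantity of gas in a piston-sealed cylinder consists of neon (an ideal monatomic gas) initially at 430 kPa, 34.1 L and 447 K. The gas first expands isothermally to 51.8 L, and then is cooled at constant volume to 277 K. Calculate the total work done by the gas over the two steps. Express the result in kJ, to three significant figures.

W_total ≈ 6.13 kJ

Step 1 (isothermal): W = P₁V₁ ln(V₂/V₁) = (14663) ln(51.8/34.1) = 6130 J.
Step 2 (isochoric): W = 0 (constant volume).
W_total = 6130 + 0 = 6130 J.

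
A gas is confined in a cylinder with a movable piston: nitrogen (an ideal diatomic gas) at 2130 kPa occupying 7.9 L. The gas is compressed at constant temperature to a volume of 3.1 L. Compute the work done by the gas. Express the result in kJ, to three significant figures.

Isothermal: W = nRT ln(V₂/V₁) = P₁V₁ ln(V₂/V₁).
P₁V₁ = (2130 kPa)(7.9 L) = 16827 J.
W = 16827 × ln(3.1/7.9) = 16827 × -0.9355
W_by_gas = -15741 J.

W ≈ -15.7 kJ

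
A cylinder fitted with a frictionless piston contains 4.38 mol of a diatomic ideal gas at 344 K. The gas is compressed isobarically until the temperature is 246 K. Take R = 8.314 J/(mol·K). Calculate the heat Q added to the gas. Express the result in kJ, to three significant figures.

Isobaric: W = nRΔT = (4.38)(8.314)(-98) = -3569 J.
ΔU = nCᵥΔT with Cᵥ = 5R/2: ΔU = (4.38)(20.79)(-98) = -8922 J.
Q = ΔU + W = -8922 − 3569 = -12490 J.

Q ≈ -12.5 kJ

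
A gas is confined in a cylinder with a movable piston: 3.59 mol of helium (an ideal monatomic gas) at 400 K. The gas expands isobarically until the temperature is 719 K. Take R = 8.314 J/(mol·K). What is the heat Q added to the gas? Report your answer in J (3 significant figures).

Isobaric: W = nRΔT = (3.59)(8.314)(319) = 9521 J.
ΔU = nCᵥΔT with Cᵥ = 3R/2: ΔU = (3.59)(12.47)(319) = 14282 J.
Q = ΔU + W = 14282 + 9521 = 23803 J.

Q ≈ 23800 J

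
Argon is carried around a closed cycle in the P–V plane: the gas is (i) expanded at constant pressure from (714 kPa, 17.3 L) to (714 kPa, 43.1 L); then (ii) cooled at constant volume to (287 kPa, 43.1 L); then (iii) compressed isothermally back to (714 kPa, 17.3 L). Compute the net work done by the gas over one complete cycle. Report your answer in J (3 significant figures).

W_net ≈ 7130 J

Leg (i): W = PΔV = (714)(43.1 − 17.3) = 18421 J.
Leg (ii): W = 0.
Leg (iii): W = PᵢVᵢ ln(V_f/Vᵢ) = (12370) ln(17.3/43.1) = -11291 J.
W_net = 18421 − 11291 = 7130 J.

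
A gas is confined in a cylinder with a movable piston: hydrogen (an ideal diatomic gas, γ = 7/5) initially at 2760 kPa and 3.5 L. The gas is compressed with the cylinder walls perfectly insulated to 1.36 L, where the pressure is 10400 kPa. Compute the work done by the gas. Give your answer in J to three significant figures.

Adiabatic: W = (P₁V₁ − P₂V₂)/(γ − 1) with γ = 7/5.
P₁V₁ = 9660 J, P₂V₂ = 14144 J.
W = (9660 − 14144) / 0.4 = -11210 J.

W ≈ -11200 J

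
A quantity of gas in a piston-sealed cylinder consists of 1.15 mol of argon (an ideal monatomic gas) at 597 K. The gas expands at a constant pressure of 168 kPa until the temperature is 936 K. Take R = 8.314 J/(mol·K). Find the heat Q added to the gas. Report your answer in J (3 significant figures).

Isobaric: W = nRΔT = (1.15)(8.314)(339) = 3241 J.
ΔU = nCᵥΔT with Cᵥ = 3R/2: ΔU = (1.15)(12.47)(339) = 4862 J.
Q = ΔU + W = 4862 + 3241 = 8103 J.

Q ≈ 8100 J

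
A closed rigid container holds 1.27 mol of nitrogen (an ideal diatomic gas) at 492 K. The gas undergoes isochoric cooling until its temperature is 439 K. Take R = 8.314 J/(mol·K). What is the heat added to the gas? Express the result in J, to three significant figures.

Constant volume ⇒ W = 0, so Q = ΔU = nCᵥΔT with Cᵥ = 5R/2 = 20.79 J/(mol·K).
ΔU = (1.27)(20.79)(439 − 492) = -1399 J.

Q ≈ -1400 J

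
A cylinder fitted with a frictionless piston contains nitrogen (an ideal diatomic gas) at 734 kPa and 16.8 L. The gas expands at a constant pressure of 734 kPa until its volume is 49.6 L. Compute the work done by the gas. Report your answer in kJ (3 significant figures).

Isobaric: W = P ΔV.
W = (734 kPa)(49.6 − 16.8 L) = (734)(32.8) = 24075 J.

W ≈ 24.1 kJ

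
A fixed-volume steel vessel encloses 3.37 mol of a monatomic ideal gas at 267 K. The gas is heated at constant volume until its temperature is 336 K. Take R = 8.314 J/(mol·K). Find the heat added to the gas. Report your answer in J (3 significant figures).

Q ≈ 2900 J

Constant volume ⇒ W = 0, so Q = ΔU = nCᵥΔT with Cᵥ = 3R/2 = 12.47 J/(mol·K).
ΔU = (3.37)(12.47)(336 − 267) = 2900 J.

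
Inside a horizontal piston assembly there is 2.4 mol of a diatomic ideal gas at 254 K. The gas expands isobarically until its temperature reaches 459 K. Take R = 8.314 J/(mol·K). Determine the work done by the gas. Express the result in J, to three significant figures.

Isobaric: W = P ΔV = nR ΔT.
W = (2.4)(8.314)(459 − 254) = 4090 J.

W ≈ 4090 J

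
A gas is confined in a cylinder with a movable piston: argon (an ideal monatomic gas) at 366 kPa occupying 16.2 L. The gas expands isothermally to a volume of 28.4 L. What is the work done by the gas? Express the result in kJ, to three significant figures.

W ≈ 3.33 kJ

Isothermal: W = nRT ln(V₂/V₁) = P₁V₁ ln(V₂/V₁).
P₁V₁ = (366 kPa)(16.2 L) = 5929 J.
W = 5929 × ln(28.4/16.2) = 5929 × 0.5614
W_by_gas = 3329 J.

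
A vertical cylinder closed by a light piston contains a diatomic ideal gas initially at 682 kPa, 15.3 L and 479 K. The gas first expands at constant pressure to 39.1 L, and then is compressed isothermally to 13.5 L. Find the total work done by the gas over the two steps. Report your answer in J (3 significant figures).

W_total ≈ -12100 J

Step 1 (isobaric): W = PΔV = (682 kPa)(39.1 − 15.3 L) = 16232 J.
After step 1: P = 682 kPa, V = 39.1 L, T = 1224 K.
Step 2 (isothermal): W = P₁V₁ ln(V₂/V₁) = (26666) ln(13.5/39.1) = -28358 J.
W_total = 16232 − 28358 = -12126 J.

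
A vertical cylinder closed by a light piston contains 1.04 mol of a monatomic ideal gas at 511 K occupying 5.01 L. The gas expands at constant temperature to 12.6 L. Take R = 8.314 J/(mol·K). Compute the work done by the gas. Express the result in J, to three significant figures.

W ≈ 4070 J

Isothermal: W = nRT ln(V₂/V₁).
W = (1.04)(8.314)(511) × ln(12.6/5.01)
  = 4418 × 0.9223
W_by_gas = 4075 J.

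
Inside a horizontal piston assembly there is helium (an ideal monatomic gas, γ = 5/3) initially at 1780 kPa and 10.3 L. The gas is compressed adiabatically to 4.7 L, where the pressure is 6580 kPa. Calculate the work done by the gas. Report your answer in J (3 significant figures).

W ≈ -18900 J

Adiabatic: W = (P₁V₁ − P₂V₂)/(γ − 1) with γ = 5/3.
P₁V₁ = 18334 J, P₂V₂ = 30926 J.
W = (18334 − 30926) / 0.6667 = -18888 J.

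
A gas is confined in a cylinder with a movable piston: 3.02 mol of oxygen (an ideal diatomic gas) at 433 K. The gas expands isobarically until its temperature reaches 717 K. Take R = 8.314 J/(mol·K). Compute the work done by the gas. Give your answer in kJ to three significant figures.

Isobaric: W = P ΔV = nR ΔT.
W = (3.02)(8.314)(717 − 433) = 7131 J.

W ≈ 7.13 kJ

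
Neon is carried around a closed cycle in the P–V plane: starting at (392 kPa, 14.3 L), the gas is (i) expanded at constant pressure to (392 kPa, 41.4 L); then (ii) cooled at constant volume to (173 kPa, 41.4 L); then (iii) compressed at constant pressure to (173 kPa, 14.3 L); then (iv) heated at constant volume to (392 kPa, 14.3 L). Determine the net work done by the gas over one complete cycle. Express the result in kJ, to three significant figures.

W_net ≈ 5.93 kJ

Constant-volume legs do no work.
W(i) = (392)(41.4 − 14.3) = 10623 J; W(iii) = (173)(14.3 − 41.4) = -4688 J.
W_net = 10623 − 4688 = 5935 J (the clockwise enclosed area).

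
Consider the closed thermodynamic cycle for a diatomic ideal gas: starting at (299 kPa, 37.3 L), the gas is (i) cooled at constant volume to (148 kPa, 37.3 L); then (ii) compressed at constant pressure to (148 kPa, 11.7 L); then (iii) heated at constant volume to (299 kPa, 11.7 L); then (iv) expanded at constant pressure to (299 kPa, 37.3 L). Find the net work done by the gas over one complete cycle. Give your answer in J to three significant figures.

Constant-volume legs do no work.
W(ii) = (148)(11.7 − 37.3) = -3789 J; W(iv) = (299)(37.3 − 11.7) = 7654 J.
W_net = -3789 + 7654 = 3866 J (the clockwise enclosed area).

W_net ≈ 3870 J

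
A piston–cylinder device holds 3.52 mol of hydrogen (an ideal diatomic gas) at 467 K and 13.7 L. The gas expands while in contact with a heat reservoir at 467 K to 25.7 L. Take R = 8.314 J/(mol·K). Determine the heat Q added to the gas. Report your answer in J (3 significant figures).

Isothermal ⇒ ΔU = 0, so Q = W = nRT ln(V₂/V₁).
Q = (3.52)(8.314)(467) ln(25.7/13.7) = 13667 × 0.6291 = 8598 J.

Q ≈ 8600 J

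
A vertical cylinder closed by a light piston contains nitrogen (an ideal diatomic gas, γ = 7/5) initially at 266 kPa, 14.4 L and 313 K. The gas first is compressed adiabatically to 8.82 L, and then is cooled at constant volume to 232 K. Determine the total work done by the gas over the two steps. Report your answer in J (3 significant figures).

W_total ≈ -2070 J

Step 1 (adiabatic): W = (P₁V₁ − P₂V₂)/(γ−1) = (3830 − 4660)/0.4 = -2074 J.
Step 2 (isochoric): W = 0 (constant volume).
W_total = -2074 + 0 = -2074 J.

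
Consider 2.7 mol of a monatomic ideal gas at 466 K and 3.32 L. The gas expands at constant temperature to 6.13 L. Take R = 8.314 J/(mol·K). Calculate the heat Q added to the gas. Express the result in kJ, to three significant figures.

Q ≈ 6.41 kJ

Isothermal ⇒ ΔU = 0, so Q = W = nRT ln(V₂/V₁).
Q = (2.7)(8.314)(466) ln(6.13/3.32) = 10461 × 0.6132 = 6415 J.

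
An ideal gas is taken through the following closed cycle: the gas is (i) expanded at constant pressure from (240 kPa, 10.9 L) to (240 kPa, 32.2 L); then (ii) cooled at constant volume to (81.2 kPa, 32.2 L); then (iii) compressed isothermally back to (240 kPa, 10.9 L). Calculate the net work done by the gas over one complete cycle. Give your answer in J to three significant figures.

Leg (i): W = PΔV = (240)(32.2 − 10.9) = 5112 J.
Leg (ii): W = 0.
Leg (iii): W = PᵢVᵢ ln(V_f/Vᵢ) = (2615) ln(10.9/32.2) = -2832 J.
W_net = 5112 − 2832 = 2280 J.

W_net ≈ 2280 J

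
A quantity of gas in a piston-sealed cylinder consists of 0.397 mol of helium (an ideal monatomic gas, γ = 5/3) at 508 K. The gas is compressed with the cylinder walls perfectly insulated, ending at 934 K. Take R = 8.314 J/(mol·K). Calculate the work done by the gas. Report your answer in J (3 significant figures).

Adiabatic ⇒ Q = 0, so W_by = −ΔU = nCᵥ(T₁ − T₂).
Cᵥ = 3R/2 = 12.47 J/(mol·K).
W = (0.397)(12.47)(508 − 934) = -2109 J.

W ≈ -2110 J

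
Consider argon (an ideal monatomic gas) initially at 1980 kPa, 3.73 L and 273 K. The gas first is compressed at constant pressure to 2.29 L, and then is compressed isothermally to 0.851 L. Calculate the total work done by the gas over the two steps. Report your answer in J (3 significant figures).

Step 1 (isobaric): W = PΔV = (1980 kPa)(2.29 − 3.73 L) = -2851 J.
After step 1: P = 1980 kPa, V = 2.29 L, T = 167.6 K.
Step 2 (isothermal): W = P₁V₁ ln(V₂/V₁) = (4534) ln(0.851/2.29) = -4488 J.
W_total = -2851 − 4488 = -7340 J.

W_total ≈ -7340 J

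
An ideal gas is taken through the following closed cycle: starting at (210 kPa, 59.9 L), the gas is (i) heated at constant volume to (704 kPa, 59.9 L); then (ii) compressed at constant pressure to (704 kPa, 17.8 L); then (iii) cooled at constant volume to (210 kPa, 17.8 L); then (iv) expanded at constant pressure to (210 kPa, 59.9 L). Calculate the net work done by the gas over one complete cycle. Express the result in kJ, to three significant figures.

W_net ≈ -20.8 kJ

Constant-volume legs do no work.
W(ii) = (704)(17.8 − 59.9) = -29638 J; W(iv) = (210)(59.9 − 17.8) = 8841 J.
W_net = -29638 + 8841 = -20797 J (the counter-clockwise enclosed area).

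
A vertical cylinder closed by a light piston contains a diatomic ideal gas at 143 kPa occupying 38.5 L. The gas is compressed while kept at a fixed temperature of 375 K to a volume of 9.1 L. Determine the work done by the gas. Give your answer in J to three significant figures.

W ≈ -7940 J

Isothermal: W = nRT ln(V₂/V₁) = P₁V₁ ln(V₂/V₁).
P₁V₁ = (143 kPa)(38.5 L) = 5506 J.
W = 5506 × ln(9.1/38.5) = 5506 × -1.442
W_by_gas = -7941 J.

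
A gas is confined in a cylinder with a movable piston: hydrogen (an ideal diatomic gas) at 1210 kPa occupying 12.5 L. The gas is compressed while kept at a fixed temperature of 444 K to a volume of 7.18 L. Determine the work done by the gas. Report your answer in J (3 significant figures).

Isothermal: W = nRT ln(V₂/V₁) = P₁V₁ ln(V₂/V₁).
P₁V₁ = (1210 kPa)(12.5 L) = 15125 J.
W = 15125 × ln(7.18/12.5) = 15125 × -0.5544
W_by_gas = -8386 J.

W ≈ -8390 J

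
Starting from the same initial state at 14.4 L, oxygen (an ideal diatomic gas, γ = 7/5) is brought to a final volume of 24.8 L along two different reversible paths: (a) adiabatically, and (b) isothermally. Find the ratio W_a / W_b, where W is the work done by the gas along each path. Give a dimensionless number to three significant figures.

W_a / W_b ≈ 0.899

Path (a) adiabatic: W = P₁V₁(1 − (V₁/V₂)^(γ−1))/(γ−1) → W_a/(P₁V₁) = 0.4886.
Path (b) isothermal: W = P₁V₁ ln(V₂/V₁) → W_b/(P₁V₁) = 0.5436.
W_a / W_b = 0.4886 / 0.5436 = 0.8987.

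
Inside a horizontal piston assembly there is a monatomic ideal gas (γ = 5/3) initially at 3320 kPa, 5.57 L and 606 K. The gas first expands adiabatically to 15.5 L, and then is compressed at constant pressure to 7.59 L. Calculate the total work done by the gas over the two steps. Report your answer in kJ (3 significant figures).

Step 1 (adiabatic): W = (P₁V₁ − P₂V₂)/(γ−1) = (18492 − 9347)/0.667 = 13718 J.
After step 1: P = 603 kPa, V = 15.5 L, T = 306.3 K.
Step 2 (isobaric): W = PΔV = (603 kPa)(7.59 − 15.5 L) = -4770 J.
W_total = 13718 − 4770 = 8948 J.

W_total ≈ 8.95 kJ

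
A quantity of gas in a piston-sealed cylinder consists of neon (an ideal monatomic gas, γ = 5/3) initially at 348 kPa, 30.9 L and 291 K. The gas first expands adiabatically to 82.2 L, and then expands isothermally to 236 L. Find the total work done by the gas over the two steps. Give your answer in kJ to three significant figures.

W_total ≈ 13.6 kJ

Step 1 (adiabatic): W = (P₁V₁ − P₂V₂)/(γ−1) = (10753 − 5601)/0.667 = 7728 J.
After step 1: P = 68.14 kPa, V = 82.2 L, T = 151.6 K.
Step 2 (isothermal): W = P₁V₁ ln(V₂/V₁) = (5601) ln(236/82.2) = 5907 J.
W_total = 7728 + 5907 = 13636 J.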